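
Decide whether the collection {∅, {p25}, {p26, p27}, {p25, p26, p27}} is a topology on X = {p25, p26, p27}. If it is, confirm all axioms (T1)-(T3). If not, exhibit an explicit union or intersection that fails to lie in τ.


τ IS a topology on X.

Axiom (T1): ∅ ∈ τ? Yes; X ∈ τ? Yes.
Axiom (T2/T3): check pairwise unions and intersections of members of τ.
All pairwise intersections and unions checked — each lies in τ. Therefore τ satisfies (T1), (T2), (T3): it IS a topology on X.


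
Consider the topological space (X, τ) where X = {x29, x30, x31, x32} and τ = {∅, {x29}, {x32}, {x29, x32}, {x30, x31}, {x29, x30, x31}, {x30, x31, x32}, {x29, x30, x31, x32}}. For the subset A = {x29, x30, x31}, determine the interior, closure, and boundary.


int(A) = {x29, x30, x31}, cl(A) = {x29, x30, x31}, ∂A = ∅.

Closed sets in (X, τ) are complements of opens:
  closed(X, τ) = {∅, {x29}, {x32}, {x29, x32}, {x30, x31}, {x29, x30, x31}, {x30, x31, x32}, {x29, x30, x31, x32}}.
int(A) = ⋃ {U ∈ τ : U ⊆ A}. Opens contained in A: ∅, {x29}, {x30, x31}, {x29, x30, x31}.
Taking the union of these: int(A) = {x29, x30, x31}.
cl(A) = ⋂ {C closed : A ⊆ C}. Closed sets containing A: {x29, x30, x31}, {x29, x30, x31, x32}.
Intersecting these: cl(A) = {x29, x30, x31}.
∂A = cl(A) ∖ int(A) = {x29, x30, x31} ∖ {x29, x30, x31} = ∅.


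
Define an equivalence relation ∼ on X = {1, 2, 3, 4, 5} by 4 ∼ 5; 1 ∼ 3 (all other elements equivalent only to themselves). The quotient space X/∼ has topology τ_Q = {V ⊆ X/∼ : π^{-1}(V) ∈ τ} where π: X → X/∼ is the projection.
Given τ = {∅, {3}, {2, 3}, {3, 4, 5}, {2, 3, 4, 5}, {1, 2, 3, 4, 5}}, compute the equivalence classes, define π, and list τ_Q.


X/∼ = {[1=3], [2], [4=5]}; |τ_Q| = 2.

Equivalence classes: [1=3], [2], [4=5].
Quotient map π: X → X/∼ sends 1 ↦ [1=3], 2 ↦ [2], 3 ↦ [1=3], 4 ↦ [4=5], 5 ↦ [4=5].
For each subset V ⊆ X/∼, compute π^{-1}(V) ⊆ X and check whether π^{-1}(V) ∈ τ. V is open in τ_Q iff π^{-1}(V) ∈ τ.
  V = {}: π^{-1}(V) = ∅ ∈ τ ✓.
  V = {[1=3]}: π^{-1}(V) = {1, 3} ∉ τ ✗.
  V = {[2]}: π^{-1}(V) = {2} ∉ τ ✗.
  V = {[1=3], [2]}: π^{-1}(V) = {1, 2, 3} ∉ τ ✗.
  V = {[4=5]}: π^{-1}(V) = {4, 5} ∉ τ ✗.
  V = {[1=3], [4=5]}: π^{-1}(V) = {1, 3, 4, 5} ∉ τ ✗.
  V = {[2], [4=5]}: π^{-1}(V) = {2, 4, 5} ∉ τ ✗.
  V = {[1=3], [2], [4=5]}: π^{-1}(V) = {1, 2, 3, 4, 5} ∈ τ ✓.
Open sets in the quotient: τ_Q = {{}, {[1=3], [2], [4=5]}} (2 elements).


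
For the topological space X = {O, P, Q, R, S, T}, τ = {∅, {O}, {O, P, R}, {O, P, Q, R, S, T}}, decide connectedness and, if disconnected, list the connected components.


(X, τ) is connected.

Find clopen sets (U ∈ τ with X ∖ U ∈ τ):
  U = ∅, X ∖ U = {O, P, Q, R, S, T} — both open, so U is clopen.
  U = {O, P, Q, R, S, T}, X ∖ U = ∅ — both open, so U is clopen.
Only trivial clopens (∅ and X) exist, so (X, τ) is connected.
Compute connected components by grouping points that agree on all clopens:
  component: {O, P, Q, R, S, T}


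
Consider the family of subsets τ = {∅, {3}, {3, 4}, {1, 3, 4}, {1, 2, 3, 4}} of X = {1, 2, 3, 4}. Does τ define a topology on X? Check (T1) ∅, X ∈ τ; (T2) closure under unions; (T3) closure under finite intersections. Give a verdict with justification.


τ IS a topology on X.

Axiom (T1): ∅ ∈ τ? Yes; X ∈ τ? Yes.
Axiom (T2/T3): check pairwise unions and intersections of members of τ.
All pairwise intersections and unions checked — each lies in τ. Therefore τ satisfies (T1), (T2), (T3): it IS a topology on X.


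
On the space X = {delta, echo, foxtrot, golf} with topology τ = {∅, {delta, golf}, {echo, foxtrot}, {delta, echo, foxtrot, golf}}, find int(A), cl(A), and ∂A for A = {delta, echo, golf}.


int(A) = {delta, golf}, cl(A) = {delta, echo, foxtrot, golf}, ∂A = {echo, foxtrot}.

Closed sets in (X, τ) are complements of opens:
  closed(X, τ) = {∅, {delta, golf}, {echo, foxtrot}, {delta, echo, foxtrot, golf}}.
int(A) = ⋃ {U ∈ τ : U ⊆ A}. Opens contained in A: ∅, {delta, golf}.
Taking the union of these: int(A) = {delta, golf}.
cl(A) = ⋂ {C closed : A ⊆ C}. Closed sets containing A: {delta, echo, foxtrot, golf}.
Intersecting these: cl(A) = {delta, echo, foxtrot, golf}.
∂A = cl(A) ∖ int(A) = {delta, echo, foxtrot, golf} ∖ {delta, golf} = {echo, foxtrot}.


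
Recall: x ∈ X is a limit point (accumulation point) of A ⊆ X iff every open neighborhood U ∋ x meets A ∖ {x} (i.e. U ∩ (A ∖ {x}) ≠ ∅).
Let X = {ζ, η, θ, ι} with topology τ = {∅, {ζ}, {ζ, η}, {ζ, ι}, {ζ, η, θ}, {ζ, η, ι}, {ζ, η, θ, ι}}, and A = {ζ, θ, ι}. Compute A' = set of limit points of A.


A' = {η, θ, ι}

For each x ∈ X, list the open sets U ∈ τ with x ∈ U, then check whether U ∩ (A ∖ {x}) ≠ ∅ for every such U.
  x = ζ: open {ζ} ∋ x has {ζ} ∩ (A ∖ {ζ}) = ∅, so x is NOT a limit point.
  x = η: opens ∋ x are {ζ, η}, {ζ, η, θ}, {ζ, η, ι}, {ζ, η, θ, ι}; each meets A ∖ {η}, so x IS a limit point.
  x = θ: opens ∋ x are {ζ, η, θ}, {ζ, η, θ, ι}; each meets A ∖ {θ}, so x IS a limit point.
  x = ι: opens ∋ x are {ζ, ι}, {ζ, η, ι}, {ζ, η, θ, ι}; each meets A ∖ {ι}, so x IS a limit point.
Collecting: A' = {η, θ, ι}.


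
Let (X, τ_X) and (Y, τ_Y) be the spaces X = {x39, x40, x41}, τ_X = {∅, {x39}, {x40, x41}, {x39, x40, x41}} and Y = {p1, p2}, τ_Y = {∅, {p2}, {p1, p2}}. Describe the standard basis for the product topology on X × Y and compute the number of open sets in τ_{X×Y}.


Basis B = {∅ × ∅, {x39} × {p2}, {x39} × {p1, p2}, {x40, x41} × {p2}, {x39, x40, x41} × {p2}, {x40, x41} × {p1, p2}, {x39, x40, x41} × {p1, p2}}; |τ_{X×Y}| = 9.

Enumerate products U × V with U ∈ τ_X, V ∈ τ_Y (deduplicated):
  ∅ × ∅ = {} (∅)
  {x39} × {p2} = {(x39,p2)}
  {x39} × {p1, p2} = {(x39,p1), (x39,p2)}
  {x40, x41} × {p2} = {(x40,p2), (x41,p2)}
  {x39, x40, x41} × {p2} = {(x39,p2), (x40,p2), (x41,p2)}
  {x40, x41} × {p1, p2} = {(x40,p1), (x40,p2), (x41,p1), (x41,p2)}
  {x39, x40, x41} × {p1, p2} = {(x39,p1), (x39,p2), (x40,p1), (x40,p2), (x41,p1), (x41,p2)}
These 7 distinct sets form the basis B.
Close under arbitrary unions to get τ_{X×Y}; counting gives |τ_{X×Y}| = 9.


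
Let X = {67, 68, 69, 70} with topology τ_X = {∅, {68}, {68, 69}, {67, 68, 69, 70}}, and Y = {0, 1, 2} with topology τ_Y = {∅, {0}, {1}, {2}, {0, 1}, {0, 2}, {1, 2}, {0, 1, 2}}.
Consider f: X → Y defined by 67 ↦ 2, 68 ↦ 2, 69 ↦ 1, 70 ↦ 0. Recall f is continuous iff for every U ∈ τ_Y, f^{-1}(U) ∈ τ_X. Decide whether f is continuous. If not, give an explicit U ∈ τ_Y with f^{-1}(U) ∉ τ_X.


f is NOT continuous.

Compute f^{-1}(U) for each U ∈ τ_Y:
  U = ∅: f^{-1}(U) = ∅ ∈ τ_X ✓.
  U = {0}: f^{-1}(U) = {70} ∉ τ_X ✗.
  U = {1}: f^{-1}(U) = {69} ∉ τ_X ✗.
  U = {2}: f^{-1}(U) = {67, 68} ∉ τ_X ✗.
  U = {0, 1}: f^{-1}(U) = {69, 70} ∉ τ_X ✗.
  U = {0, 2}: f^{-1}(U) = {67, 68, 70} ∉ τ_X ✗.
  U = {1, 2}: f^{-1}(U) = {67, 68, 69} ∉ τ_X ✗.
  U = {0, 1, 2}: f^{-1}(U) = {67, 68, 69, 70} ∈ τ_X ✓.
Found U = {0} with f^{-1}(U) = {70} not in τ_X. Therefore f is NOT continuous.


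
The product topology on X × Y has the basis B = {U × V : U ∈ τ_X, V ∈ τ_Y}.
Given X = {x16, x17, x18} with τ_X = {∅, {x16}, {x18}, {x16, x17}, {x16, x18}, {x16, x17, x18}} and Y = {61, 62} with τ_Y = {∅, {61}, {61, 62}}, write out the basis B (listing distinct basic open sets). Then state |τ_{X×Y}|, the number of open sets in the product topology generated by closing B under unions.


Basis B = {∅ × ∅, {x16} × {61}, {x18} × {61}, {x16} × {61, 62}, {x16, x17} × {61}, {x16, x18} × {61}, {x18} × {61, 62}, {x16, x17, x18} × {61}, {x16, x17} × {61, 62}, {x16, x18} × {61, 62}, {x16, x17, x18} × {61, 62}}; |τ_{X×Y}| = 18.

Enumerate products U × V with U ∈ τ_X, V ∈ τ_Y (deduplicated):
  ∅ × ∅ = {} (∅)
  {x16} × {61} = {(x16,61)}
  {x18} × {61} = {(x18,61)}
  {x16} × {61, 62} = {(x16,61), (x16,62)}
  {x16, x17} × {61} = {(x16,61), (x17,61)}
  {x16, x18} × {61} = {(x16,61), (x18,61)}
  {x18} × {61, 62} = {(x18,61), (x18,62)}
  {x16, x17, x18} × {61} = {(x16,61), (x17,61), (x18,61)}
  {x16, x17} × {61, 62} = {(x16,61), (x16,62), (x17,61), (x17,62)}
  {x16, x18} × {61, 62} = {(x16,61), (x16,62), (x18,61), (x18,62)}
  {x16, x17, x18} × {61, 62} = {(x16,61), (x16,62), (x17,61), (x17,62), (x18,61), (x18,62)}
These 11 distinct sets form the basis B.
Close under arbitrary unions to get τ_{X×Y}; counting gives |τ_{X×Y}| = 18.


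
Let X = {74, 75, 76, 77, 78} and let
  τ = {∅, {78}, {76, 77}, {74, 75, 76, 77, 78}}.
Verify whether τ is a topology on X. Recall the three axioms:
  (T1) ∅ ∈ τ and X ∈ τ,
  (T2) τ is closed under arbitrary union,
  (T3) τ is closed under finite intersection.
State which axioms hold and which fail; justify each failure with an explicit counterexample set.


τ is NOT a topology on X.

Axiom (T1): ∅ ∈ τ? Yes; X ∈ τ? Yes.
Axiom (T2/T3): check pairwise unions and intersections of members of τ.
Counterexample for (T2): {78} ∪ {76, 77} = {76, 77, 78} ∉ τ. Therefore τ is NOT a topology.


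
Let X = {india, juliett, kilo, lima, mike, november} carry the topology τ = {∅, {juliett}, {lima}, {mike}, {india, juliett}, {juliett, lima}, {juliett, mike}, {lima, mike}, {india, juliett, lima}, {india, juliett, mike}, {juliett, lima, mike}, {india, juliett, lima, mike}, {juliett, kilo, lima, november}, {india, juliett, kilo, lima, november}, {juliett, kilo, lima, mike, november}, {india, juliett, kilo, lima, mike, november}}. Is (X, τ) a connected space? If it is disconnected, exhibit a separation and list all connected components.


(X, τ) is disconnected; components = [{mike}, {india, juliett, kilo, lima, november}].

Find clopen sets (U ∈ τ with X ∖ U ∈ τ):
  U = ∅, X ∖ U = {india, juliett, kilo, lima, mike, november} — both open, so U is clopen.
  U = {mike}, X ∖ U = {india, juliett, kilo, lima, november} — both open, so U is clopen.
  U = {india, juliett, kilo, lima, november}, X ∖ U = {mike} — both open, so U is clopen.
  U = {india, juliett, kilo, lima, mike, november}, X ∖ U = ∅ — both open, so U is clopen.
Nontrivial clopen(s) exist: e.g. {mike}. So (X, τ) is disconnected.
Compute connected components by grouping points that agree on all clopens:
  component: {mike}
  component: {india, juliett, kilo, lima, november}


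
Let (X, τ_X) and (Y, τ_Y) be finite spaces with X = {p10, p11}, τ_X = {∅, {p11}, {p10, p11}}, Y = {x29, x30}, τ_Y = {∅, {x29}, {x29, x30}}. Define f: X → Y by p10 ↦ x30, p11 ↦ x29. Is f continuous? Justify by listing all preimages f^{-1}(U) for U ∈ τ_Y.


f IS continuous.

Compute f^{-1}(U) for each U ∈ τ_Y:
  U = ∅: f^{-1}(U) = ∅ ∈ τ_X ✓.
  U = {x29}: f^{-1}(U) = {p11} ∈ τ_X ✓.
  U = {x29, x30}: f^{-1}(U) = {p10, p11} ∈ τ_X ✓.
Every preimage lies in τ_X, so f IS continuous.


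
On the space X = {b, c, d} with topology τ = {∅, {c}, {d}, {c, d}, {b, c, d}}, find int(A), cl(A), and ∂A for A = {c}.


int(A) = {c}, cl(A) = {b, c}, ∂A = {b}.

Closed sets in (X, τ) are complements of opens:
  closed(X, τ) = {∅, {b}, {b, c}, {b, d}, {b, c, d}}.
int(A) = ⋃ {U ∈ τ : U ⊆ A}. Opens contained in A: ∅, {c}.
Taking the union of these: int(A) = {c}.
cl(A) = ⋂ {C closed : A ⊆ C}. Closed sets containing A: {b, c}, {b, c, d}.
Intersecting these: cl(A) = {b, c}.
∂A = cl(A) ∖ int(A) = {b, c} ∖ {c} = {b}.


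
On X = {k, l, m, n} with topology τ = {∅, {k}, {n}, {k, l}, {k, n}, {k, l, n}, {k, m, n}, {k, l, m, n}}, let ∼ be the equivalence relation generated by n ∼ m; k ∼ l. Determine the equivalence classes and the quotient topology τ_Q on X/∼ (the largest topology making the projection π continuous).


X/∼ = {[k=l], [m=n]}; |τ_Q| = 3.

Equivalence classes: [k=l], [m=n].
Quotient map π: X → X/∼ sends k ↦ [k=l], l ↦ [k=l], m ↦ [m=n], n ↦ [m=n].
For each subset V ⊆ X/∼, compute π^{-1}(V) ⊆ X and check whether π^{-1}(V) ∈ τ. V is open in τ_Q iff π^{-1}(V) ∈ τ.
  V = {}: π^{-1}(V) = ∅ ∈ τ ✓.
  V = {[k=l]}: π^{-1}(V) = {k, l} ∈ τ ✓.
  V = {[m=n]}: π^{-1}(V) = {m, n} ∉ τ ✗.
  V = {[k=l], [m=n]}: π^{-1}(V) = {k, l, m, n} ∈ τ ✓.
Open sets in the quotient: τ_Q = {{}, {[k=l]}, {[k=l], [m=n]}} (3 elements).


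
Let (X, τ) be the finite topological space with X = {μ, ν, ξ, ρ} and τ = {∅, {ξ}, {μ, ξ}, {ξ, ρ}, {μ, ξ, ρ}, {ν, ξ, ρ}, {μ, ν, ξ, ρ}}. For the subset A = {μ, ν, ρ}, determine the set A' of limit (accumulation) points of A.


A' = {ν}

For each x ∈ X, list the open sets U ∈ τ with x ∈ U, then check whether U ∩ (A ∖ {x}) ≠ ∅ for every such U.
  x = μ: open {μ, ξ} ∋ x has {μ, ξ} ∩ (A ∖ {μ}) = ∅, so x is NOT a limit point.
  x = ν: opens ∋ x are {ν, ξ, ρ}, {μ, ν, ξ, ρ}; each meets A ∖ {ν}, so x IS a limit point.
  x = ξ: open {ξ} ∋ x has {ξ} ∩ (A ∖ {ξ}) = ∅, so x is NOT a limit point.
  x = ρ: open {ξ, ρ} ∋ x has {ξ, ρ} ∩ (A ∖ {ρ}) = ∅, so x is NOT a limit point.
Collecting: A' = {ν}.


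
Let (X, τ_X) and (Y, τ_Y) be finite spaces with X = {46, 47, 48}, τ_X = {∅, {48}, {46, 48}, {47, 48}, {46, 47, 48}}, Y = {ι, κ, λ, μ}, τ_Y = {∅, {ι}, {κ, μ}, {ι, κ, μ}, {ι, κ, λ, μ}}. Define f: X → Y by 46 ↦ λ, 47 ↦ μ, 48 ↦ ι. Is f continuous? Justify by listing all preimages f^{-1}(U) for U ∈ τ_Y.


f is NOT continuous.

Compute f^{-1}(U) for each U ∈ τ_Y:
  U = ∅: f^{-1}(U) = ∅ ∈ τ_X ✓.
  U = {ι}: f^{-1}(U) = {48} ∈ τ_X ✓.
  U = {κ, μ}: f^{-1}(U) = {47} ∉ τ_X ✗.
  U = {ι, κ, μ}: f^{-1}(U) = {47, 48} ∈ τ_X ✓.
  U = {ι, κ, λ, μ}: f^{-1}(U) = {46, 47, 48} ∈ τ_X ✓.
Found U = {κ, μ} with f^{-1}(U) = {47} not in τ_X. Therefore f is NOT continuous.


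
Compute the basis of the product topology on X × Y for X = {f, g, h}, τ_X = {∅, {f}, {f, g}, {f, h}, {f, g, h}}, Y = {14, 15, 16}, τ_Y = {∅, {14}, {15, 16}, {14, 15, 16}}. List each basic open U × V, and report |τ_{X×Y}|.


Basis B = {∅ × ∅, {f} × {14}, {f, g} × {14}, {f, h} × {14}, {f} × {15, 16}, {f} × {14, 15, 16}, {f, g, h} × {14}, {f, g} × {15, 16}, {f, h} × {15, 16}, {f, g} × {14, 15, 16}, {f, h} × {14, 15, 16}, {f, g, h} × {15, 16}, {f, g, h} × {14, 15, 16}}; |τ_{X×Y}| = 25.

Enumerate products U × V with U ∈ τ_X, V ∈ τ_Y (deduplicated):
  ∅ × ∅ = {} (∅)
  {f} × {14} = {(f,14)}
  {f, g} × {14} = {(f,14), (g,14)}
  {f, h} × {14} = {(f,14), (h,14)}
  {f} × {15, 16} = {(f,15), (f,16)}
  {f} × {14, 15, 16} = {(f,14), (f,15), (f,16)}
  {f, g, h} × {14} = {(f,14), (g,14), (h,14)}
  {f, g} × {15, 16} = {(f,15), (f,16), (g,15), (g,16)}
  {f, h} × {15, 16} = {(f,15), (f,16), (h,15), (h,16)}
  {f, g} × {14, 15, 16} = {(f,14), (f,15), (f,16), (g,14), (g,15), (g,16)}
  {f, h} × {14, 15, 16} = {(f,14), (f,15), (f,16), (h,14), (h,15), (h,16)}
  {f, g, h} × {15, 16} = {(f,15), (f,16), (g,15), (g,16), (h,15), (h,16)}
  {f, g, h} × {14, 15, 16} = {(f,14), (f,15), (f,16), (g,14), (g,15), (g,16), (h,14), (h,15), (h,16)}
These 13 distinct sets form the basis B.
Close under arbitrary unions to get τ_{X×Y}; counting gives |τ_{X×Y}| = 25.


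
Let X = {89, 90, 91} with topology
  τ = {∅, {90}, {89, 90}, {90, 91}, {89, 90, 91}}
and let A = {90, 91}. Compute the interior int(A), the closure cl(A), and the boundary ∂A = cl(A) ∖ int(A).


int(A) = {90, 91}, cl(A) = {89, 90, 91}, ∂A = {89}.

Closed sets in (X, τ) are complements of opens:
  closed(X, τ) = {∅, {89}, {91}, {89, 91}, {89, 90, 91}}.
int(A) = ⋃ {U ∈ τ : U ⊆ A}. Opens contained in A: ∅, {90}, {90, 91}.
Taking the union of these: int(A) = {90, 91}.
cl(A) = ⋂ {C closed : A ⊆ C}. Closed sets containing A: {89, 90, 91}.
Intersecting these: cl(A) = {89, 90, 91}.
∂A = cl(A) ∖ int(A) = {89, 90, 91} ∖ {90, 91} = {89}.


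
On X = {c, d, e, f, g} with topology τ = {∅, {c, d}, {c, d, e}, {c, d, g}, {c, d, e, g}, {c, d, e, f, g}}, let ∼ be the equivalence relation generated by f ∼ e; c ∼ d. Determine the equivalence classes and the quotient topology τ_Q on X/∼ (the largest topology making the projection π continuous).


X/∼ = {[c=d], [e=f], [g]}; |τ_Q| = 4.

Equivalence classes: [c=d], [e=f], [g].
Quotient map π: X → X/∼ sends c ↦ [c=d], d ↦ [c=d], e ↦ [e=f], f ↦ [e=f], g ↦ [g].
For each subset V ⊆ X/∼, compute π^{-1}(V) ⊆ X and check whether π^{-1}(V) ∈ τ. V is open in τ_Q iff π^{-1}(V) ∈ τ.
  V = {}: π^{-1}(V) = ∅ ∈ τ ✓.
  V = {[c=d]}: π^{-1}(V) = {c, d} ∈ τ ✓.
  V = {[e=f]}: π^{-1}(V) = {e, f} ∉ τ ✗.
  V = {[c=d], [e=f]}: π^{-1}(V) = {c, d, e, f} ∉ τ ✗.
  V = {[g]}: π^{-1}(V) = {g} ∉ τ ✗.
  V = {[c=d], [g]}: π^{-1}(V) = {c, d, g} ∈ τ ✓.
  V = {[e=f], [g]}: π^{-1}(V) = {e, f, g} ∉ τ ✗.
  V = {[c=d], [e=f], [g]}: π^{-1}(V) = {c, d, e, f, g} ∈ τ ✓.
Open sets in the quotient: τ_Q = {{}, {[c=d]}, {[c=d], [g]}, {[c=d], [e=f], [g]}} (4 elements).


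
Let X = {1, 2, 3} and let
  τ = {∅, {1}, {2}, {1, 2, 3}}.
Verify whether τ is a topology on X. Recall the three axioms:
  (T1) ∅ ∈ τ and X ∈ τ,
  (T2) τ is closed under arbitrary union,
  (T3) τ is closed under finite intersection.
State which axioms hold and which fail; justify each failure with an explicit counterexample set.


τ is NOT a topology on X.

Axiom (T1): ∅ ∈ τ? Yes; X ∈ τ? Yes.
Axiom (T2/T3): check pairwise unions and intersections of members of τ.
Counterexample for (T2): {1} ∪ {2} = {1, 2} ∉ τ. Therefore τ is NOT a topology.


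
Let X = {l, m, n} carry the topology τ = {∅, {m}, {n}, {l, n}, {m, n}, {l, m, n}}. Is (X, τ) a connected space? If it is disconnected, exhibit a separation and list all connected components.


(X, τ) is disconnected; components = [{m}, {l, n}].

Find clopen sets (U ∈ τ with X ∖ U ∈ τ):
  U = ∅, X ∖ U = {l, m, n} — both open, so U is clopen.
  U = {m}, X ∖ U = {l, n} — both open, so U is clopen.
  U = {l, n}, X ∖ U = {m} — both open, so U is clopen.
  U = {l, m, n}, X ∖ U = ∅ — both open, so U is clopen.
Nontrivial clopen(s) exist: e.g. {m}. So (X, τ) is disconnected.
Compute connected components by grouping points that agree on all clopens:
  component: {m}
  component: {l, n}


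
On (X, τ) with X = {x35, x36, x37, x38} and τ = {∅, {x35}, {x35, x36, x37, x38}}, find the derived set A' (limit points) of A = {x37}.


A' = {x36, x38}

For each x ∈ X, list the open sets U ∈ τ with x ∈ U, then check whether U ∩ (A ∖ {x}) ≠ ∅ for every such U.
  x = x35: open {x35} ∋ x has {x35} ∩ (A ∖ {x35}) = ∅, so x is NOT a limit point.
  x = x36: opens ∋ x are {x35, x36, x37, x38}; each meets A ∖ {x36}, so x IS a limit point.
  x = x37: open {x35, x36, x37, x38} ∋ x has {x35, x36, x37, x38} ∩ (A ∖ {x37}) = ∅, so x is NOT a limit point.
  x = x38: opens ∋ x are {x35, x36, x37, x38}; each meets A ∖ {x38}, so x IS a limit point.
Collecting: A' = {x36, x38}.


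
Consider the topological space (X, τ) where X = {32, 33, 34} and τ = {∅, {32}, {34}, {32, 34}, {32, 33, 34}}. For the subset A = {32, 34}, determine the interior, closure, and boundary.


int(A) = {32, 34}, cl(A) = {32, 33, 34}, ∂A = {33}.

Closed sets in (X, τ) are complements of opens:
  closed(X, τ) = {∅, {33}, {32, 33}, {33, 34}, {32, 33, 34}}.
int(A) = ⋃ {U ∈ τ : U ⊆ A}. Opens contained in A: ∅, {32}, {34}, {32, 34}.
Taking the union of these: int(A) = {32, 34}.
cl(A) = ⋂ {C closed : A ⊆ C}. Closed sets containing A: {32, 33, 34}.
Intersecting these: cl(A) = {32, 33, 34}.
∂A = cl(A) ∖ int(A) = {32, 33, 34} ∖ {32, 34} = {33}.


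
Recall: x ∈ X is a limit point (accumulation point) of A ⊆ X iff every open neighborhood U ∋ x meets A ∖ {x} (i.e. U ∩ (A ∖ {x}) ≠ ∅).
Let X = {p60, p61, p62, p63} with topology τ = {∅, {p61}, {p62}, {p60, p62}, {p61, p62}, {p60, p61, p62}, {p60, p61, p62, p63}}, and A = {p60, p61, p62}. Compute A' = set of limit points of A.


A' = {p60, p63}

For each x ∈ X, list the open sets U ∈ τ with x ∈ U, then check whether U ∩ (A ∖ {x}) ≠ ∅ for every such U.
  x = p60: opens ∋ x are {p60, p62}, {p60, p61, p62}, {p60, p61, p62, p63}; each meets A ∖ {p60}, so x IS a limit point.
  x = p61: open {p61} ∋ x has {p61} ∩ (A ∖ {p61}) = ∅, so x is NOT a limit point.
  x = p62: open {p62} ∋ x has {p62} ∩ (A ∖ {p62}) = ∅, so x is NOT a limit point.
  x = p63: opens ∋ x are {p60, p61, p62, p63}; each meets A ∖ {p63}, so x IS a limit point.
Collecting: A' = {p60, p63}.


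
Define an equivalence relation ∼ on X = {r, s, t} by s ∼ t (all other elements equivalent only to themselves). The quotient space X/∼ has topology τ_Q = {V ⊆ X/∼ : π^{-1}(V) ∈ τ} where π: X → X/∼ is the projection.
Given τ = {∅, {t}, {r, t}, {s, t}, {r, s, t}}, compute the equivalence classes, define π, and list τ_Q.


X/∼ = {[r], [s=t]}; |τ_Q| = 3.

Equivalence classes: [r], [s=t].
Quotient map π: X → X/∼ sends r ↦ [r], s ↦ [s=t], t ↦ [s=t].
For each subset V ⊆ X/∼, compute π^{-1}(V) ⊆ X and check whether π^{-1}(V) ∈ τ. V is open in τ_Q iff π^{-1}(V) ∈ τ.
  V = {}: π^{-1}(V) = ∅ ∈ τ ✓.
  V = {[r]}: π^{-1}(V) = {r} ∉ τ ✗.
  V = {[s=t]}: π^{-1}(V) = {s, t} ∈ τ ✓.
  V = {[r], [s=t]}: π^{-1}(V) = {r, s, t} ∈ τ ✓.
Open sets in the quotient: τ_Q = {{}, {[s=t]}, {[r], [s=t]}} (3 elements).


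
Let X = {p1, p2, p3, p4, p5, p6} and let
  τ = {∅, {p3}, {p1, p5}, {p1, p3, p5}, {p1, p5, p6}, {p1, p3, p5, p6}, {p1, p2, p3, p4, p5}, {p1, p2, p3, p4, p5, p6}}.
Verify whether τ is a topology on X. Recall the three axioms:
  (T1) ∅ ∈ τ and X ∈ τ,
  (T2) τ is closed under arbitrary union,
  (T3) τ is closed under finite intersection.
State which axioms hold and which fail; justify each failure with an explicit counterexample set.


τ IS a topology on X.

Axiom (T1): ∅ ∈ τ? Yes; X ∈ τ? Yes.
Axiom (T2/T3): check pairwise unions and intersections of members of τ.
All pairwise intersections and unions checked — each lies in τ. Therefore τ satisfies (T1), (T2), (T3): it IS a topology on X.


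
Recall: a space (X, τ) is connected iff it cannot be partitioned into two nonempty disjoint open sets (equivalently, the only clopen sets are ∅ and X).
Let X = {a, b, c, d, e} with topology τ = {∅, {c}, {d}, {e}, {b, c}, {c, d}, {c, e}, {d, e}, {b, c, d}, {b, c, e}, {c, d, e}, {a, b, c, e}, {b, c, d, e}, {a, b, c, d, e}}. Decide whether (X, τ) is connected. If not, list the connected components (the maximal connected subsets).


(X, τ) is disconnected; components = [{d}, {a, b, c, e}].

Find clopen sets (U ∈ τ with X ∖ U ∈ τ):
  U = ∅, X ∖ U = {a, b, c, d, e} — both open, so U is clopen.
  U = {d}, X ∖ U = {a, b, c, e} — both open, so U is clopen.
  U = {a, b, c, e}, X ∖ U = {d} — both open, so U is clopen.
  U = {a, b, c, d, e}, X ∖ U = ∅ — both open, so U is clopen.
Nontrivial clopen(s) exist: e.g. {a, b, c, e}. So (X, τ) is disconnected.
Compute connected components by grouping points that agree on all clopens:
  component: {d}
  component: {a, b, c, e}


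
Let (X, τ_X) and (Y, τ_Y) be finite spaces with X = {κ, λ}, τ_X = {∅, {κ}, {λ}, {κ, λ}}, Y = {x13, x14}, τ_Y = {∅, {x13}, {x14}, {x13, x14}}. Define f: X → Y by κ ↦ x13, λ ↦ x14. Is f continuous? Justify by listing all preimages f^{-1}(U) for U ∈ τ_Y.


f IS continuous.

Compute f^{-1}(U) for each U ∈ τ_Y:
  U = ∅: f^{-1}(U) = ∅ ∈ τ_X ✓.
  U = {x13}: f^{-1}(U) = {κ} ∈ τ_X ✓.
  U = {x14}: f^{-1}(U) = {λ} ∈ τ_X ✓.
  U = {x13, x14}: f^{-1}(U) = {κ, λ} ∈ τ_X ✓.
Every preimage lies in τ_X, so f IS continuous.


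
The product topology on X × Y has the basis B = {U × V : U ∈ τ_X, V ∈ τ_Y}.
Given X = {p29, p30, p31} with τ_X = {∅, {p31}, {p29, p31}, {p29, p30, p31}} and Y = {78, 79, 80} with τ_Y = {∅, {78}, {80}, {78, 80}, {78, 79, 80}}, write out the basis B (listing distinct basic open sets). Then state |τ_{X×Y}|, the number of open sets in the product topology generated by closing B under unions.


Basis B = {∅ × ∅, {p31} × {78}, {p31} × {80}, {p29, p31} × {78}, {p29, p31} × {80}, {p31} × {78, 80}, {p29, p30, p31} × {78}, {p29, p30, p31} × {80}, {p31} × {78, 79, 80}, {p29, p31} × {78, 80}, {p29, p31} × {78, 79, 80}, {p29, p30, p31} × {78, 80}, {p29, p30, p31} × {78, 79, 80}}; |τ_{X×Y}| = 30.

Enumerate products U × V with U ∈ τ_X, V ∈ τ_Y (deduplicated):
  ∅ × ∅ = {} (∅)
  {p31} × {78} = {(p31,78)}
  {p31} × {80} = {(p31,80)}
  {p29, p31} × {78} = {(p29,78), (p31,78)}
  {p29, p31} × {80} = {(p29,80), (p31,80)}
  {p31} × {78, 80} = {(p31,78), (p31,80)}
  {p29, p30, p31} × {78} = {(p29,78), (p30,78), (p31,78)}
  {p29, p30, p31} × {80} = {(p29,80), (p30,80), (p31,80)}
  {p31} × {78, 79, 80} = {(p31,78), (p31,79), (p31,80)}
  {p29, p31} × {78, 80} = {(p29,78), (p29,80), (p31,78), (p31,80)}
  {p29, p31} × {78, 79, 80} = {(p29,78), (p29,79), (p29,80), (p31,78), (p31,79), (p31,80)}
  {p29, p30, p31} × {78, 80} = {(p29,78), (p29,80), (p30,78), (p30,80), (p31,78), (p31,80)}
  {p29, p30, p31} × {78, 79, 80} = {(p29,78), (p29,79), (p29,80), (p30,78), (p30,79), (p30,80), (p31,78), (p31,79), (p31,80)}
These 13 distinct sets form the basis B.
Close under arbitrary unions to get τ_{X×Y}; counting gives |τ_{X×Y}| = 30.


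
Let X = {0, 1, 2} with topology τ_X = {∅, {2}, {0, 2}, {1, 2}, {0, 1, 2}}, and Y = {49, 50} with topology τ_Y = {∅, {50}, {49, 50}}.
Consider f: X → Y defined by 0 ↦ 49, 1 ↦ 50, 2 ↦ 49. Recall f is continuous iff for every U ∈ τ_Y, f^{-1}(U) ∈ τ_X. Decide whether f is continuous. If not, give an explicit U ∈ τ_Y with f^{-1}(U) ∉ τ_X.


f is NOT continuous.

Compute f^{-1}(U) for each U ∈ τ_Y:
  U = ∅: f^{-1}(U) = ∅ ∈ τ_X ✓.
  U = {50}: f^{-1}(U) = {1} ∉ τ_X ✗.
  U = {49, 50}: f^{-1}(U) = {0, 1, 2} ∈ τ_X ✓.
Found U = {50} with f^{-1}(U) = {1} not in τ_X. Therefore f is NOT continuous.


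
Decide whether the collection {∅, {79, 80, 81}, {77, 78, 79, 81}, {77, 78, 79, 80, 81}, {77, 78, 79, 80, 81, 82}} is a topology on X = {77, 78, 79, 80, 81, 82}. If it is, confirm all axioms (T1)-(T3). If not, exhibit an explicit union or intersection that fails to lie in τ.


τ is NOT a topology on X.

Axiom (T1): ∅ ∈ τ? Yes; X ∈ τ? Yes.
Axiom (T2/T3): check pairwise unions and intersections of members of τ.
Counterexample for (T3): {79, 80, 81} ∩ {77, 78, 79, 81} = {79, 81} ∉ τ. Therefore τ is NOT a topology.


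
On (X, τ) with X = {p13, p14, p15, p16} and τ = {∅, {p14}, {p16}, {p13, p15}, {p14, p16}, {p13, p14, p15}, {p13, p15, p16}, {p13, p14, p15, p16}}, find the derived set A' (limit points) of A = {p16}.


A' = ∅

For each x ∈ X, list the open sets U ∈ τ with x ∈ U, then check whether U ∩ (A ∖ {x}) ≠ ∅ for every such U.
  x = p13: open {p13, p15} ∋ x has {p13, p15} ∩ (A ∖ {p13}) = ∅, so x is NOT a limit point.
  x = p14: open {p14} ∋ x has {p14} ∩ (A ∖ {p14}) = ∅, so x is NOT a limit point.
  x = p15: open {p13, p15} ∋ x has {p13, p15} ∩ (A ∖ {p15}) = ∅, so x is NOT a limit point.
  x = p16: open {p16} ∋ x has {p16} ∩ (A ∖ {p16}) = ∅, so x is NOT a limit point.
Collecting: A' = ∅.


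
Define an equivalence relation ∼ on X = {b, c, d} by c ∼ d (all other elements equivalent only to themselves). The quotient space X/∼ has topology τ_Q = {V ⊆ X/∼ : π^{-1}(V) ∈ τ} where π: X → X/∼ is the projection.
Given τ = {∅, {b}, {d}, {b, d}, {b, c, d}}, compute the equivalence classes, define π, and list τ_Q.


X/∼ = {[b], [c=d]}; |τ_Q| = 3.

Equivalence classes: [b], [c=d].
Quotient map π: X → X/∼ sends b ↦ [b], c ↦ [c=d], d ↦ [c=d].
For each subset V ⊆ X/∼, compute π^{-1}(V) ⊆ X and check whether π^{-1}(V) ∈ τ. V is open in τ_Q iff π^{-1}(V) ∈ τ.
  V = {}: π^{-1}(V) = ∅ ∈ τ ✓.
  V = {[b]}: π^{-1}(V) = {b} ∈ τ ✓.
  V = {[c=d]}: π^{-1}(V) = {c, d} ∉ τ ✗.
  V = {[b], [c=d]}: π^{-1}(V) = {b, c, d} ∈ τ ✓.
Open sets in the quotient: τ_Q = {{}, {[b]}, {[b], [c=d]}} (3 elements).


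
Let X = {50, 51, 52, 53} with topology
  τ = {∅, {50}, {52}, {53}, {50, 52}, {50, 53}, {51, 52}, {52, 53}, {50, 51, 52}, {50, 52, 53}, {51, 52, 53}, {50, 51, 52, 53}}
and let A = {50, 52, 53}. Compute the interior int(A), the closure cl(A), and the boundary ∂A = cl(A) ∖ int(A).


int(A) = {50, 52, 53}, cl(A) = {50, 51, 52, 53}, ∂A = {51}.

Closed sets in (X, τ) are complements of opens:
  closed(X, τ) = {∅, {50}, {51}, {53}, {50, 51}, {50, 53}, {51, 52}, {51, 53}, {50, 51, 52}, {50, 51, 53}, {51, 52, 53}, {50, 51, 52, 53}}.
int(A) = ⋃ {U ∈ τ : U ⊆ A}. Opens contained in A: ∅, {50}, {52}, {53}, {50, 52}, {50, 53}, {52, 53}, {50, 52, 53}.
Taking the union of these: int(A) = {50, 52, 53}.
cl(A) = ⋂ {C closed : A ⊆ C}. Closed sets containing A: {50, 51, 52, 53}.
Intersecting these: cl(A) = {50, 51, 52, 53}.
∂A = cl(A) ∖ int(A) = {50, 51, 52, 53} ∖ {50, 52, 53} = {51}.


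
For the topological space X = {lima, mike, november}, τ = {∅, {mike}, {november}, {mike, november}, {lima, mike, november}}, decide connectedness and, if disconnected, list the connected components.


(X, τ) is connected.

Find clopen sets (U ∈ τ with X ∖ U ∈ τ):
  U = ∅, X ∖ U = {lima, mike, november} — both open, so U is clopen.
  U = {lima, mike, november}, X ∖ U = ∅ — both open, so U is clopen.
Only trivial clopens (∅ and X) exist, so (X, τ) is connected.
Compute connected components by grouping points that agree on all clopens:
  component: {lima, mike, november}


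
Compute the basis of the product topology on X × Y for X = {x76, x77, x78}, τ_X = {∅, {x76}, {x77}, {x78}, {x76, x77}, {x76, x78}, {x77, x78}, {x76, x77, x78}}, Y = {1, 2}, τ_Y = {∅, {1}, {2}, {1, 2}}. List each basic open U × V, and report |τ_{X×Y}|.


Basis B = {∅ × ∅, {x76} × {1}, {x76} × {2}, {x77} × {1}, {x77} × {2}, {x78} × {1}, {x78} × {2}, {x76} × {1, 2}, {x76, x77} × {1}, {x76, x78} × {1}, {x76, x77} × {2}, {x76, x78} × {2}, {x77} × {1, 2}, {x77, x78} × {1}, {x77, x78} × {2}, {x78} × {1, 2}, {x76, x77, x78} × {1}, {x76, x77, x78} × {2}, {x76, x77} × {1, 2}, {x76, x78} × {1, 2}, {x77, x78} × {1, 2}, {x76, x77, x78} × {1, 2}}; |τ_{X×Y}| = 64.

Enumerate products U × V with U ∈ τ_X, V ∈ τ_Y (deduplicated):
  ∅ × ∅ = {} (∅)
  {x76} × {1} = {(x76,1)}
  {x76} × {2} = {(x76,2)}
  {x77} × {1} = {(x77,1)}
  {x77} × {2} = {(x77,2)}
  {x78} × {1} = {(x78,1)}
  {x78} × {2} = {(x78,2)}
  {x76} × {1, 2} = {(x76,1), (x76,2)}
  {x76, x77} × {1} = {(x76,1), (x77,1)}
  {x76, x78} × {1} = {(x76,1), (x78,1)}
  {x76, x77} × {2} = {(x76,2), (x77,2)}
  {x76, x78} × {2} = {(x76,2), (x78,2)}
  {x77} × {1, 2} = {(x77,1), (x77,2)}
  {x77, x78} × {1} = {(x77,1), (x78,1)}
  {x77, x78} × {2} = {(x77,2), (x78,2)}
  {x78} × {1, 2} = {(x78,1), (x78,2)}
  {x76, x77, x78} × {1} = {(x76,1), (x77,1), (x78,1)}
  {x76, x77, x78} × {2} = {(x76,2), (x77,2), (x78,2)}
  {x76, x77} × {1, 2} = {(x76,1), (x76,2), (x77,1), (x77,2)}
  {x76, x78} × {1, 2} = {(x76,1), (x76,2), (x78,1), (x78,2)}
  {x77, x78} × {1, 2} = {(x77,1), (x77,2), (x78,1), (x78,2)}
  {x76, x77, x78} × {1, 2} = {(x76,1), (x76,2), (x77,1), (x77,2), (x78,1), (x78,2)}
These 22 distinct sets form the basis B.
Close under arbitrary unions to get τ_{X×Y}; counting gives |τ_{X×Y}| = 64.


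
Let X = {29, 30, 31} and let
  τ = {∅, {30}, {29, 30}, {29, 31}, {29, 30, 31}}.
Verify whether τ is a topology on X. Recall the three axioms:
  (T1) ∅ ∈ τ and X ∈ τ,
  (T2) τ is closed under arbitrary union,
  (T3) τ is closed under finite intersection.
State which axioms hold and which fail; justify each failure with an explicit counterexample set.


τ is NOT a topology on X.

Axiom (T1): ∅ ∈ τ? Yes; X ∈ τ? Yes.
Axiom (T2/T3): check pairwise unions and intersections of members of τ.
Counterexample for (T3): {29, 30} ∩ {29, 31} = {29} ∉ τ. Therefore τ is NOT a topology.


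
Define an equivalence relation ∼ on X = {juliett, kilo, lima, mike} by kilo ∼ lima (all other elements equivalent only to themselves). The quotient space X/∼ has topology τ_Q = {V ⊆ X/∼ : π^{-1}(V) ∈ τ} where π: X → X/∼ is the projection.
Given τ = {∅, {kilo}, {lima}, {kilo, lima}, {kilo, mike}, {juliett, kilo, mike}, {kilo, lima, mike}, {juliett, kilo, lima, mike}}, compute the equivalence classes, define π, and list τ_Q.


X/∼ = {[juliett], [kilo=lima], [mike]}; |τ_Q| = 4.

Equivalence classes: [juliett], [kilo=lima], [mike].
Quotient map π: X → X/∼ sends juliett ↦ [juliett], kilo ↦ [kilo=lima], lima ↦ [kilo=lima], mike ↦ [mike].
For each subset V ⊆ X/∼, compute π^{-1}(V) ⊆ X and check whether π^{-1}(V) ∈ τ. V is open in τ_Q iff π^{-1}(V) ∈ τ.
  V = {}: π^{-1}(V) = ∅ ∈ τ ✓.
  V = {[juliett]}: π^{-1}(V) = {juliett} ∉ τ ✗.
  V = {[kilo=lima]}: π^{-1}(V) = {kilo, lima} ∈ τ ✓.
  V = {[juliett], [kilo=lima]}: π^{-1}(V) = {juliett, kilo, lima} ∉ τ ✗.
  V = {[mike]}: π^{-1}(V) = {mike} ∉ τ ✗.
  V = {[juliett], [mike]}: π^{-1}(V) = {juliett, mike} ∉ τ ✗.
  V = {[kilo=lima], [mike]}: π^{-1}(V) = {kilo, lima, mike} ∈ τ ✓.
  V = {[juliett], [kilo=lima], [mike]}: π^{-1}(V) = {juliett, kilo, lima, mike} ∈ τ ✓.
Open sets in the quotient: τ_Q = {{}, {[kilo=lima]}, {[kilo=lima], [mike]}, {[juliett], [kilo=lima], [mike]}} (4 elements).


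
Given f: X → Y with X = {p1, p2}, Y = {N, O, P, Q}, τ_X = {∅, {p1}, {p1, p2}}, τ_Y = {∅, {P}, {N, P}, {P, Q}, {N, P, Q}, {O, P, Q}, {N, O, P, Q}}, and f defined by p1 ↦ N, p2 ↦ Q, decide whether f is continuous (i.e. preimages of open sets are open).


f is NOT continuous.

Compute f^{-1}(U) for each U ∈ τ_Y:
  U = ∅: f^{-1}(U) = ∅ ∈ τ_X ✓.
  U = {P}: f^{-1}(U) = ∅ ∈ τ_X ✓.
  U = {N, P}: f^{-1}(U) = {p1} ∈ τ_X ✓.
  U = {P, Q}: f^{-1}(U) = {p2} ∉ τ_X ✗.
  U = {N, P, Q}: f^{-1}(U) = {p1, p2} ∈ τ_X ✓.
  U = {O, P, Q}: f^{-1}(U) = {p2} ∉ τ_X ✗.
  U = {N, O, P, Q}: f^{-1}(U) = {p1, p2} ∈ τ_X ✓.
Found U = {P, Q} with f^{-1}(U) = {p2} not in τ_X. Therefore f is NOT continuous.


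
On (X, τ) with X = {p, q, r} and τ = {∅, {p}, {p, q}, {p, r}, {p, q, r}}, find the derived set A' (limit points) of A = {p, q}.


A' = {q, r}

For each x ∈ X, list the open sets U ∈ τ with x ∈ U, then check whether U ∩ (A ∖ {x}) ≠ ∅ for every such U.
  x = p: open {p} ∋ x has {p} ∩ (A ∖ {p}) = ∅, so x is NOT a limit point.
  x = q: opens ∋ x are {p, q}, {p, q, r}; each meets A ∖ {q}, so x IS a limit point.
  x = r: opens ∋ x are {p, r}, {p, q, r}; each meets A ∖ {r}, so x IS a limit point.
Collecting: A' = {q, r}.


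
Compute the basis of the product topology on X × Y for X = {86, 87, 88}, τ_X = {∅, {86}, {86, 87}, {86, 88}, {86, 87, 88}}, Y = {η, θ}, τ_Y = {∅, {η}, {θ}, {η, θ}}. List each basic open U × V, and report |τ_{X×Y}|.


Basis B = {∅ × ∅, {86} × {η}, {86} × {θ}, {86} × {η, θ}, {86, 87} × {η}, {86, 88} × {η}, {86, 87} × {θ}, {86, 88} × {θ}, {86, 87, 88} × {η}, {86, 87, 88} × {θ}, {86, 87} × {η, θ}, {86, 88} × {η, θ}, {86, 87, 88} × {η, θ}}; |τ_{X×Y}| = 25.

Enumerate products U × V with U ∈ τ_X, V ∈ τ_Y (deduplicated):
  ∅ × ∅ = {} (∅)
  {86} × {η} = {(86,η)}
  {86} × {θ} = {(86,θ)}
  {86} × {η, θ} = {(86,η), (86,θ)}
  {86, 87} × {η} = {(86,η), (87,η)}
  {86, 88} × {η} = {(86,η), (88,η)}
  {86, 87} × {θ} = {(86,θ), (87,θ)}
  {86, 88} × {θ} = {(86,θ), (88,θ)}
  {86, 87, 88} × {η} = {(86,η), (87,η), (88,η)}
  {86, 87, 88} × {θ} = {(86,θ), (87,θ), (88,θ)}
  {86, 87} × {η, θ} = {(86,η), (86,θ), (87,η), (87,θ)}
  {86, 88} × {η, θ} = {(86,η), (86,θ), (88,η), (88,θ)}
  {86, 87, 88} × {η, θ} = {(86,η), (86,θ), (87,η), (87,θ), (88,η), (88,θ)}
These 13 distinct sets form the basis B.
Close under arbitrary unions to get τ_{X×Y}; counting gives |τ_{X×Y}| = 25.


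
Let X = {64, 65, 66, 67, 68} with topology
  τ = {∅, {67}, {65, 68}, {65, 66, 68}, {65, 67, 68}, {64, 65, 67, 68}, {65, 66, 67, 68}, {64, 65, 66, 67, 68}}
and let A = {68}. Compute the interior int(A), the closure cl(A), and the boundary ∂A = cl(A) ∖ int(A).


int(A) = ∅, cl(A) = {64, 65, 66, 68}, ∂A = {64, 65, 66, 68}.

Closed sets in (X, τ) are complements of opens:
  closed(X, τ) = {∅, {64}, {66}, {64, 66}, {64, 67}, {64, 66, 67}, {64, 65, 66, 68}, {64, 65, 66, 67, 68}}.
int(A) = ⋃ {U ∈ τ : U ⊆ A}. Opens contained in A: ∅.
Taking the union of these: int(A) = ∅.
cl(A) = ⋂ {C closed : A ⊆ C}. Closed sets containing A: {64, 65, 66, 68}, {64, 65, 66, 67, 68}.
Intersecting these: cl(A) = {64, 65, 66, 68}.
∂A = cl(A) ∖ int(A) = {64, 65, 66, 68} ∖ ∅ = {64, 65, 66, 68}.


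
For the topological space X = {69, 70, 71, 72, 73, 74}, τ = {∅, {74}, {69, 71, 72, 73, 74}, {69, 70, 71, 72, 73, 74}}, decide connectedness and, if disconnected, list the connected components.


(X, τ) is connected.

Find clopen sets (U ∈ τ with X ∖ U ∈ τ):
  U = ∅, X ∖ U = {69, 70, 71, 72, 73, 74} — both open, so U is clopen.
  U = {69, 70, 71, 72, 73, 74}, X ∖ U = ∅ — both open, so U is clopen.
Only trivial clopens (∅ and X) exist, so (X, τ) is connected.
Compute connected components by grouping points that agree on all clopens:
  component: {69, 70, 71, 72, 73, 74}


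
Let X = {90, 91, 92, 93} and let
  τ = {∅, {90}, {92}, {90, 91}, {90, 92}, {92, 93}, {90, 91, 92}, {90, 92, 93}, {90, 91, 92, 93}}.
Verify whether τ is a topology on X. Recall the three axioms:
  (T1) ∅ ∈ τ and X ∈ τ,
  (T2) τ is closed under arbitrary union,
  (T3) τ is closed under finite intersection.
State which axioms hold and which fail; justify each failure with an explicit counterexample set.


τ IS a topology on X.

Axiom (T1): ∅ ∈ τ? Yes; X ∈ τ? Yes.
Axiom (T2/T3): check pairwise unions and intersections of members of τ.
All pairwise intersections and unions checked — each lies in τ. Therefore τ satisfies (T1), (T2), (T3): it IS a topology on X.


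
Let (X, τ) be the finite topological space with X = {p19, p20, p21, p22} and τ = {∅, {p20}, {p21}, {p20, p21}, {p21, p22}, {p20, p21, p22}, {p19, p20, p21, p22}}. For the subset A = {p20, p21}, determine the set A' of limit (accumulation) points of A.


A' = {p19, p22}

For each x ∈ X, list the open sets U ∈ τ with x ∈ U, then check whether U ∩ (A ∖ {x}) ≠ ∅ for every such U.
  x = p19: opens ∋ x are {p19, p20, p21, p22}; each meets A ∖ {p19}, so x IS a limit point.
  x = p20: open {p20} ∋ x has {p20} ∩ (A ∖ {p20}) = ∅, so x is NOT a limit point.
  x = p21: open {p21} ∋ x has {p21} ∩ (A ∖ {p21}) = ∅, so x is NOT a limit point.
  x = p22: opens ∋ x are {p21, p22}, {p20, p21, p22}, {p19, p20, p21, p22}; each meets A ∖ {p22}, so x IS a limit point.
Collecting: A' = {p19, p22}.


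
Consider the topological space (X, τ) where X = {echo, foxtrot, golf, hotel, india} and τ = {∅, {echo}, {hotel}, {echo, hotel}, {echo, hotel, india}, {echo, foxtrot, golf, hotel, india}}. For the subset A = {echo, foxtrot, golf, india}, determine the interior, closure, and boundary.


int(A) = {echo}, cl(A) = {echo, foxtrot, golf, india}, ∂A = {foxtrot, golf, india}.

Closed sets in (X, τ) are complements of opens:
  closed(X, τ) = {∅, {foxtrot, golf}, {foxtrot, golf, india}, {echo, foxtrot, golf, india}, {foxtrot, golf, hotel, india}, {echo, foxtrot, golf, hotel, india}}.
int(A) = ⋃ {U ∈ τ : U ⊆ A}. Opens contained in A: ∅, {echo}.
Taking the union of these: int(A) = {echo}.
cl(A) = ⋂ {C closed : A ⊆ C}. Closed sets containing A: {echo, foxtrot, golf, india}, {echo, foxtrot, golf, hotel, india}.
Intersecting these: cl(A) = {echo, foxtrot, golf, india}.
∂A = cl(A) ∖ int(A) = {echo, foxtrot, golf, india} ∖ {echo} = {foxtrot, golf, india}.
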